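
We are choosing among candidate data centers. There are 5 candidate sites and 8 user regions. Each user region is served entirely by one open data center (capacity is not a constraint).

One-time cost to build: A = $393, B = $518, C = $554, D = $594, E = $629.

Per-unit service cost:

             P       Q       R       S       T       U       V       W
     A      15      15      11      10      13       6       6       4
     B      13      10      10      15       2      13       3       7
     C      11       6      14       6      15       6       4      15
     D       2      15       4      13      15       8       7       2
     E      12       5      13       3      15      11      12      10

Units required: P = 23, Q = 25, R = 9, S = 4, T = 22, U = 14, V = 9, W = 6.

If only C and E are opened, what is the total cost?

Total cost: 2200

Each user region is assigned to its cheapest site among the open ones.
{C, E}: P→C 11·23=253, Q→E 5·25=125, R→E 13·9=117, S→E 3·4=12, T→C 15·22=330, U→C 6·14=84, V→C 4·9=36, W→E 10·6=60. Service 1017; fixed 1183; total 2200.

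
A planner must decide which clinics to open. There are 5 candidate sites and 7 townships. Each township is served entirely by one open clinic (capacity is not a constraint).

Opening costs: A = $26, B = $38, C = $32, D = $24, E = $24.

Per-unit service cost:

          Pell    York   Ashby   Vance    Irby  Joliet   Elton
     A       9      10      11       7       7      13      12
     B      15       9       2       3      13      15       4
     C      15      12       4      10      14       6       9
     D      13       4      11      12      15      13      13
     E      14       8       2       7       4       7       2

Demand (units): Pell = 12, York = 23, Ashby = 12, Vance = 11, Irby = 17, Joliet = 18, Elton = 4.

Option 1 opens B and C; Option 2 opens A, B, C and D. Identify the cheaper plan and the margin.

Option 1: {B, C}: Pell→B 15·12=180, York→B 9·23=207, Ashby→B 2·12=24, Vance→B 3·11=33, Irby→B 13·17=221, Joliet→C 6·18=108, Elton→B 4·4=16. Service 789; fixed 70; total 859.
Option 2: {A, B, C, D}: Pell→A 9·12=108, York→D 4·23=92, Ashby→B 2·12=24, Vance→B 3·11=33, Irby→A 7·17=119, Joliet→C 6·18=108, Elton→B 4·4=16. Service 500; fixed 120; total 620.
Difference: |859 − 620| = 239.

Option 2 is cheaper by 239.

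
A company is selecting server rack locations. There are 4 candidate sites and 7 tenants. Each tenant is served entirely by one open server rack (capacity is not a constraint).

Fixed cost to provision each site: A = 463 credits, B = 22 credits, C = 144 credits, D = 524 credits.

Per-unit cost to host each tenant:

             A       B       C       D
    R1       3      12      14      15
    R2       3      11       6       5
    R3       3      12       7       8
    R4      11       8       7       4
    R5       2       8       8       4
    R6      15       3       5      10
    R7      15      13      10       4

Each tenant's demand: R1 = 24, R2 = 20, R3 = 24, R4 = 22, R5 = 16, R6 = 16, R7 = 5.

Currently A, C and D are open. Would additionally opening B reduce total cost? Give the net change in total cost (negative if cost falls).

Current service cost with {A, C, D}: 424.
Adding B: each tenant re-picks its cheapest; new service cost 392, saving 32.
Extra fixed cost: 22. Net change = 22 − 32 = -10.
(Totals: 1555 → 1545.)

Yes — net change −10 (cost falls by 10).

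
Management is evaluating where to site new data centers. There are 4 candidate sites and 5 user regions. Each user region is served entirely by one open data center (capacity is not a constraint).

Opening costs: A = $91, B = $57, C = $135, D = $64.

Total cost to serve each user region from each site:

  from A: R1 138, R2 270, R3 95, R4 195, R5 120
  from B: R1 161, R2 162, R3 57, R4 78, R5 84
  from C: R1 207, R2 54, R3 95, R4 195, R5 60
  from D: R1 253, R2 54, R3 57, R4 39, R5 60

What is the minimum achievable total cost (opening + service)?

For any fixed open set, each user region goes to its cheapest open site; total = fixed + service.
{B, D}: R1→B 161, R2→D 54, R3→B 57, R4→D 39, R5→D 60. Service 371; fixed 121; total 492.
{A, D}: service 348 + fixed 155 = 503
{D}: R1→D 253, R2→D 54, R3→D 57, R4→D 39, R5→D 60. Service 463; fixed 64; total 527.
{A, B, C, D}: R1→A 138, R2→C 54, R3→B 57, R4→D 39, R5→C 60. Service 348; fixed 347; total 695.
No other subset beats 492.

Minimum total cost: 492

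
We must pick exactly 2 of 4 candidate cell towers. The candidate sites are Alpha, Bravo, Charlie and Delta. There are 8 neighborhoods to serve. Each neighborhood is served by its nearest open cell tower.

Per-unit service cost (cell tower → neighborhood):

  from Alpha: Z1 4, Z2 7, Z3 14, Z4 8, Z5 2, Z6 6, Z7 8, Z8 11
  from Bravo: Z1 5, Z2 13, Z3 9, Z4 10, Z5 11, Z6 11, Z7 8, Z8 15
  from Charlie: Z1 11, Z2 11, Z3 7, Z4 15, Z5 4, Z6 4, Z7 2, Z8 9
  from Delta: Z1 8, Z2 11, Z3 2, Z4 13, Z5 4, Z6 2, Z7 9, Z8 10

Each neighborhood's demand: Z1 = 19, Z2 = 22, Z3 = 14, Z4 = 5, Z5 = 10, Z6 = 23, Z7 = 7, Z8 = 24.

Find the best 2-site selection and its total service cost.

Choose Alpha and Delta; total service cost 660.

With exactly 2 open, each neighborhood uses its cheapest among the chosen.
{Alpha, Delta}: Z1→Alpha 4·19=76, Z2→Alpha 7·22=154, Z3→Delta 2·14=28, Z4→Alpha 8·5=40, Z5→Alpha 2·10=20, Z6→Delta 2·23=46, Z7→Alpha 8·7=56, Z8→Delta 10·24=240. Service cost 660.
{Alpha, Charlie}: service cost 710
{Bravo, Delta}: service cost 797
Among all 6 size-2 choices, {Alpha, Delta} is lowest.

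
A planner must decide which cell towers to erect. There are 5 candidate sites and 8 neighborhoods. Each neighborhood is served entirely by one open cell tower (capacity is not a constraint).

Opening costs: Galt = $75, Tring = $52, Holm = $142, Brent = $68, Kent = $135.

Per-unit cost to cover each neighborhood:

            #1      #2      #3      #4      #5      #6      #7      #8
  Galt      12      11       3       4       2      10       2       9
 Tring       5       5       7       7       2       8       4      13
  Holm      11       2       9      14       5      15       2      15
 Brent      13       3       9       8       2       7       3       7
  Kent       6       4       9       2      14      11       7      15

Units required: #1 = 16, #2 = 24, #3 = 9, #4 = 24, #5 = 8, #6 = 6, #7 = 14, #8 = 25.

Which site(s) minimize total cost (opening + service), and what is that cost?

For any fixed open set, each neighborhood goes to its cheapest open site; total = fixed + service.
{Galt, Tring, Brent}: #1→Tring 5·16=80, #2→Brent 3·24=72, #3→Galt 3·9=27, #4→Galt 4·24=96, #5→Galt 2·8=16, #6→Brent 7·6=42, #7→Galt 2·14=28, #8→Brent 7·25=175. Service 536; fixed 195; total 731.
{Galt, Tring}: #1→Tring 5·16=80, #2→Tring 5·24=120, #3→Galt 3·9=27, #4→Galt 4·24=96, #5→Galt 2·8=16, #6→Tring 8·6=48, #7→Galt 2·14=28, #8→Galt 9·25=225. Service 640; fixed 127; total 767.
{Brent, Kent}: service 572 + fixed 203 = 775
{Galt, Tring, Holm, Brent, Kent}: service 464 + fixed 472 = 936
No other subset beats 731.

Open Galt, Tring and Brent; minimum total cost 731.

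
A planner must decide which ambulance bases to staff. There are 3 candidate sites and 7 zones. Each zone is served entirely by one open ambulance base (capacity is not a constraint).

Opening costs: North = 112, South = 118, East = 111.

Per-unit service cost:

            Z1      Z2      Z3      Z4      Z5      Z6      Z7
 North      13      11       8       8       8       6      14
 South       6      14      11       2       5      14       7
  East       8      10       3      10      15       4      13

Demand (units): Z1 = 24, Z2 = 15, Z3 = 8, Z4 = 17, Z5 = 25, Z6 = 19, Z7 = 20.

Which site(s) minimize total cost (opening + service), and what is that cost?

For any fixed open set, each zone goes to its cheapest open site; total = fixed + service.
{South, East}: Z1→South 6·24=144, Z2→East 10·15=150, Z3→East 3·8=24, Z4→South 2·17=34, Z5→South 5·25=125, Z6→East 4·19=76, Z7→South 7·20=140. Service 693; fixed 229; total 922.
{North, South}: service 786 + fixed 230 = 1016
{North, South, East}: service 693 + fixed 341 = 1034
{East}: service 1247 + fixed 111 = 1358
No other subset beats 922.

Open South and East; minimum total cost 922.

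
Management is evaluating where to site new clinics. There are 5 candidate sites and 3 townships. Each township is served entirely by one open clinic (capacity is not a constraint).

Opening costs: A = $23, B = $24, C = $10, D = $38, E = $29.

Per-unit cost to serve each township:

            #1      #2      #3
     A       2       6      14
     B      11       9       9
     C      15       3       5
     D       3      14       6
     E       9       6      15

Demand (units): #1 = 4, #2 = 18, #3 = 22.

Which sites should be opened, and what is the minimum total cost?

For any fixed open set, each township goes to its cheapest open site; total = fixed + service.
{A, C}: #1→A 2·4=8, #2→C 3·18=54, #3→C 5·22=110. Service 172; fixed 33; total 205.
{C, D}: #1→D 3·4=12, #2→C 3·18=54, #3→C 5·22=110. Service 176; fixed 48; total 224.
{A, B, C}: service 172 + fixed 57 = 229
{A, B, C, D, E}: #1→A 2·4=8, #2→C 3·18=54, #3→C 5·22=110. Service 172; fixed 124; total 296.
No other subset beats 205.

Open A and C; minimum total cost 205.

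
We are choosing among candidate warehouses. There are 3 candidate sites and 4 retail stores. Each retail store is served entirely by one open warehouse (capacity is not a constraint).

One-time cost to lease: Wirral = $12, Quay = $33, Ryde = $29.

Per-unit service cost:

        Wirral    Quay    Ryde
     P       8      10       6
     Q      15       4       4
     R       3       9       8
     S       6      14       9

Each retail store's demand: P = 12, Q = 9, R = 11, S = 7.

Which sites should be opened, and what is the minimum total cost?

Open Wirral and Ryde; minimum total cost 224.

For any fixed open set, each retail store goes to its cheapest open site; total = fixed + service.
{Wirral, Ryde}: P→Ryde 6·12=72, Q→Ryde 4·9=36, R→Wirral 3·11=33, S→Wirral 6·7=42. Service 183; fixed 41; total 224.
{Wirral, Quay}: P→Wirral 8·12=96, Q→Quay 4·9=36, R→Wirral 3·11=33, S→Wirral 6·7=42. Service 207; fixed 45; total 252.
{Wirral, Quay, Ryde}: service 183 + fixed 74 = 257
{Wirral}: P→Wirral 8·12=96, Q→Wirral 15·9=135, R→Wirral 3·11=33, S→Wirral 6·7=42. Service 306; fixed 12; total 318.
No other subset beats 224.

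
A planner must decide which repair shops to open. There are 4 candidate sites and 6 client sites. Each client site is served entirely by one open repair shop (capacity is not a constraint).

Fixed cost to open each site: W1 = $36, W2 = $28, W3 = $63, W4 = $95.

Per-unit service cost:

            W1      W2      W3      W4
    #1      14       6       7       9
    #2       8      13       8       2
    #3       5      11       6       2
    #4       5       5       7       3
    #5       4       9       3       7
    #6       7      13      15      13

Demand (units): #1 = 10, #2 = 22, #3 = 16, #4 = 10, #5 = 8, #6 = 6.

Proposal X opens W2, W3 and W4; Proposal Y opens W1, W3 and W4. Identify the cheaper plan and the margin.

Proposal Y is cheaper by 18.

Proposal X: {W2, W3, W4}: #1→W2 6·10=60, #2→W4 2·22=44, #3→W4 2·16=32, #4→W4 3·10=30, #5→W3 3·8=24, #6→W2 13·6=78. Service 268; fixed 186; total 454.
Proposal Y: {W1, W3, W4}: #1→W3 7·10=70, #2→W4 2·22=44, #3→W4 2·16=32, #4→W4 3·10=30, #5→W3 3·8=24, #6→W1 7·6=42. Service 242; fixed 194; total 436.
Difference: |454 − 436| = 18.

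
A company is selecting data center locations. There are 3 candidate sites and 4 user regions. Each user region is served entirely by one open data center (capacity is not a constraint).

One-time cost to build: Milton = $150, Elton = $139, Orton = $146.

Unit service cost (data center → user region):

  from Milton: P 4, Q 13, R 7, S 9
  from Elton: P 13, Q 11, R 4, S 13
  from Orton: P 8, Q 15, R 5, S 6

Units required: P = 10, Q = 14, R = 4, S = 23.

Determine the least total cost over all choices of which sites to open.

For any fixed open set, each user region goes to its cheapest open site; total = fixed + service.
{Orton}: P→Orton 8·10=80, Q→Orton 15·14=210, R→Orton 5·4=20, S→Orton 6·23=138. Service 448; fixed 146; total 594.
{Milton}: service 457 + fixed 150 = 607
{Elton, Orton}: service 388 + fixed 285 = 673
{Milton, Elton, Orton}: P→Milton 4·10=40, Q→Elton 11·14=154, R→Elton 4·4=16, S→Orton 6·23=138. Service 348; fixed 435; total 783.
(All 7 nonempty subsets were checked; Orton only is lowest.)

Minimum total cost: 594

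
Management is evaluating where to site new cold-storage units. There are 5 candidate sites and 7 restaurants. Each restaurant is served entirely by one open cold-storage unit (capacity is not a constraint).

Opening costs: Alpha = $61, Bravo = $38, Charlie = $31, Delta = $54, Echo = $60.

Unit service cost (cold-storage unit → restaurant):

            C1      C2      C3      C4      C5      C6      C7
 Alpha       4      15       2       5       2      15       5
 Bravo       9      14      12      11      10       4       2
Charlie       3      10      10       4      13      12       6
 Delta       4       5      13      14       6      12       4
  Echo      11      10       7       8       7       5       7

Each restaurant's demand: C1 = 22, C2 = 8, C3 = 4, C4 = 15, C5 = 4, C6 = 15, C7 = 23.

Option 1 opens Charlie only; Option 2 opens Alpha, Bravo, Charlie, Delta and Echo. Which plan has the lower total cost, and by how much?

Option 2 is cheaper by 115.

Option 1: {Charlie}: C1→Charlie 3·22=66, C2→Charlie 10·8=80, C3→Charlie 10·4=40, C4→Charlie 4·15=60, C5→Charlie 13·4=52, C6→Charlie 12·15=180, C7→Charlie 6·23=138. Service 616; fixed 31; total 647.
Option 2: {Alpha, Bravo, Charlie, Delta, Echo}: C1→Charlie 3·22=66, C2→Delta 5·8=40, C3→Alpha 2·4=8, C4→Charlie 4·15=60, C5→Alpha 2·4=8, C6→Bravo 4·15=60, C7→Bravo 2·23=46. Service 288; fixed 244; total 532.
Difference: |647 − 532| = 115.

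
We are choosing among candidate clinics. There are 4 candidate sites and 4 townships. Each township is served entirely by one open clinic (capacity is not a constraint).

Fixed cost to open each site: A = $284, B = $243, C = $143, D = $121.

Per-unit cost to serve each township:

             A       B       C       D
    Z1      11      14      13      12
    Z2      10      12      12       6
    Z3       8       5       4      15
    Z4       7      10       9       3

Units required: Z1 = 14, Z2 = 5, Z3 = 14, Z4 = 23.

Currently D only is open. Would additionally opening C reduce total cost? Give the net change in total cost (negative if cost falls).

Yes — net change −11 (cost falls by 11).

Current service cost with {D}: 477.
Adding C: each township re-picks its cheapest; new service cost 323, saving 154.
Extra fixed cost: 143. Net change = 143 − 154 = -11.
(Totals: 598 → 587.)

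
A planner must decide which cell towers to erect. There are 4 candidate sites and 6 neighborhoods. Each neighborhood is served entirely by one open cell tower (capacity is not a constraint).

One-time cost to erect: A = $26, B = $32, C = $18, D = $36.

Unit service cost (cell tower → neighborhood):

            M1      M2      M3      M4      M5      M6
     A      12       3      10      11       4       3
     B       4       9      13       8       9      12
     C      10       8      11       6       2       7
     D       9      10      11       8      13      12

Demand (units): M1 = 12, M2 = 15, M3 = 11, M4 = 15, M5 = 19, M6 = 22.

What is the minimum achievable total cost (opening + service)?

For any fixed open set, each neighborhood goes to its cheapest open site; total = fixed + service.
{A, B, C}: M1→B 4·12=48, M2→A 3·15=45, M3→A 10·11=110, M4→C 6·15=90, M5→C 2·19=38, M6→A 3·22=66. Service 397; fixed 76; total 473.
{A, B, C, D}: service 397 + fixed 112 = 509
{A, C}: service 469 + fixed 44 = 513
{C}: M1→C 10·12=120, M2→C 8·15=120, M3→C 11·11=121, M4→C 6·15=90, M5→C 2·19=38, M6→C 7·22=154. Service 643; fixed 18; total 661.
No other subset beats 473.

Minimum total cost: 473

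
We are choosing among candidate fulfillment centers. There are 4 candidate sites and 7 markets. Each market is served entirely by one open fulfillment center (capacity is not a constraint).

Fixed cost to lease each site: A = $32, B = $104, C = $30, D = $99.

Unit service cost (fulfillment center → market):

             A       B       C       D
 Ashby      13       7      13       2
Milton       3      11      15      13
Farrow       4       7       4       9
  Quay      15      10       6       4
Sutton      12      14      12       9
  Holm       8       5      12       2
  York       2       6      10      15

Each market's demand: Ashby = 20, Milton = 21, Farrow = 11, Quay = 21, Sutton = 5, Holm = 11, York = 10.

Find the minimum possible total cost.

For any fixed open set, each market goes to its cheapest open site; total = fixed + service.
{A, D}: Ashby→D 2·20=40, Milton→A 3·21=63, Farrow→A 4·11=44, Quay→D 4·21=84, Sutton→D 9·5=45, Holm→D 2·11=22, York→A 2·10=20. Service 318; fixed 131; total 449.
{A, C, D}: Ashby→D 2·20=40, Milton→A 3·21=63, Farrow→A 4·11=44, Quay→D 4·21=84, Sutton→D 9·5=45, Holm→D 2·11=22, York→A 2·10=20. Service 318; fixed 161; total 479.
{A, B, D}: service 318 + fixed 235 = 553
{A, B, C, D}: service 318 + fixed 265 = 583
(All 15 nonempty subsets were checked; A and D is lowest.)

Minimum total cost: 449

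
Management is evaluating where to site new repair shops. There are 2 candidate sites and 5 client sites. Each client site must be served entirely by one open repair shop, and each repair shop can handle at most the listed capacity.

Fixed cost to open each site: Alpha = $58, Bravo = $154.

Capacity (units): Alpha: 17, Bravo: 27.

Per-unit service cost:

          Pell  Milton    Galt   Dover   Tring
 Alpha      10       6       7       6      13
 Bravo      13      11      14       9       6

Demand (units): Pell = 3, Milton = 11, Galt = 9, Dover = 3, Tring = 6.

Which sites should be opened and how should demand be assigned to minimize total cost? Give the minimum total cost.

Open {Alpha, Bravo}: Pell→Alpha 10·3=30, Milton→Bravo 11·11=121, Galt→Alpha 7·9=63, Dover→Alpha 6·3=18, Tring→Bravo 6·6=36.
Loads: Alpha carries 15/17, Bravo carries 17/27. Service 268; fixed 212; total 480.
Next best feasible plan costs 488.

Minimum total cost: 480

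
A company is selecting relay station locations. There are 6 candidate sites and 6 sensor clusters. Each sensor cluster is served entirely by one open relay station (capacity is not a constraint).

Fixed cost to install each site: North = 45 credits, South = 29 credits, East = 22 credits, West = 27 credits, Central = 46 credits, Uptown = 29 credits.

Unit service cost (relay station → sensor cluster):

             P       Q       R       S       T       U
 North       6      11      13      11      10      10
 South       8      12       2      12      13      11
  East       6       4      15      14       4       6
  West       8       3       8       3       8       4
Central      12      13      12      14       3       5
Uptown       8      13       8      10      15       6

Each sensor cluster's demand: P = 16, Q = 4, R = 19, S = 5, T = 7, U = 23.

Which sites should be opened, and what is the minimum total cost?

Open South, East and West; minimum total cost 359.

For any fixed open set, each sensor cluster goes to its cheapest open site; total = fixed + service.
{South, East, West}: P→East 6·16=96, Q→West 3·4=12, R→South 2·19=38, S→West 3·5=15, T→East 4·7=28, U→West 4·23=92. Service 281; fixed 78; total 359.
{South, East, West, Uptown}: service 281 + fixed 107 = 388
{South, West}: service 341 + fixed 56 = 397
{North, South, East, West, Central, Uptown}: service 274 + fixed 198 = 472
No other subset beats 359.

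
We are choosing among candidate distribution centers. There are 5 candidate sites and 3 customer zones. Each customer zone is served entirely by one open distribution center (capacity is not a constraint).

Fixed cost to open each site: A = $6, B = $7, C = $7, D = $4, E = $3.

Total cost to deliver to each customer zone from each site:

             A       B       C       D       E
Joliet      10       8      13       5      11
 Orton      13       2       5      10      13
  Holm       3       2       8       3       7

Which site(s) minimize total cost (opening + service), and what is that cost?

Open B only; minimum total cost 19.

For any fixed open set, each customer zone goes to its cheapest open site; total = fixed + service.
{B}: Joliet→B 8, Orton→B 2, Holm→B 2. Service 12; fixed 7; total 19.
{B, D}: service 9 + fixed 11 = 20
{B, E}: Joliet→B 8, Orton→B 2, Holm→B 2. Service 12; fixed 10; total 22.
{A, B, C, D, E}: service 9 + fixed 27 = 36
No other subset beats 19.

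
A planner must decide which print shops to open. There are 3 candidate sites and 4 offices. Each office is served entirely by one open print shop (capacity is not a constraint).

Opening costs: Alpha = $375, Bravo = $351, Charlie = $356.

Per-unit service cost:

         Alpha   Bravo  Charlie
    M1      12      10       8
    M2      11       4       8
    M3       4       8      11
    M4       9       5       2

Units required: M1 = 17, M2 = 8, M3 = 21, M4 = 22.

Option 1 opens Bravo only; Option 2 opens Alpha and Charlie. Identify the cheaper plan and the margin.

Option 1 is cheaper by 228.

Option 1: {Bravo}: M1→Bravo 10·17=170, M2→Bravo 4·8=32, M3→Bravo 8·21=168, M4→Bravo 5·22=110. Service 480; fixed 351; total 831.
Option 2: {Alpha, Charlie}: M1→Charlie 8·17=136, M2→Charlie 8·8=64, M3→Alpha 4·21=84, M4→Charlie 2·22=44. Service 328; fixed 731; total 1059.
Difference: |831 − 1059| = 228.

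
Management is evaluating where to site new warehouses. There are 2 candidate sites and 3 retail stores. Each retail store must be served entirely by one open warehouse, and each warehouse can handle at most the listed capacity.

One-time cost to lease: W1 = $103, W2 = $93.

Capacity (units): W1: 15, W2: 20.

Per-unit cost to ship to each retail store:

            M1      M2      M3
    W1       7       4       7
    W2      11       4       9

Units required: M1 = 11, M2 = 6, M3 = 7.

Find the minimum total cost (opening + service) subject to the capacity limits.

Open {W1, W2}: M1→W1 7·11=77, M2→W2 4·6=24, M3→W2 9·7=63.
Loads: W1 carries 11/15, W2 carries 13/20. Service 164; fixed 196; total 360.
Next best feasible plan costs 390.

Minimum total cost: 360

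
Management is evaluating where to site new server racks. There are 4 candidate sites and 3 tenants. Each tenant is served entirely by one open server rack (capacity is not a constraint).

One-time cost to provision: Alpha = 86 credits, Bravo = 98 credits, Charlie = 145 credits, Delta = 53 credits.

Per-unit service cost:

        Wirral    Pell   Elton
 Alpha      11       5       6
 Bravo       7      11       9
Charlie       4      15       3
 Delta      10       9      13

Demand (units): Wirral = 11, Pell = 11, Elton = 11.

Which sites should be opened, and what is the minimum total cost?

For any fixed open set, each tenant goes to its cheapest open site; total = fixed + service.
{Alpha}: Wirral→Alpha 11·11=121, Pell→Alpha 5·11=55, Elton→Alpha 6·11=66. Service 242; fixed 86; total 328.
{Alpha, Charlie}: service 132 + fixed 231 = 363
{Alpha, Delta}: service 231 + fixed 139 = 370
{Alpha, Bravo, Charlie, Delta}: service 132 + fixed 382 = 514
No other subset beats 328.

Open Alpha only; minimum total cost 328.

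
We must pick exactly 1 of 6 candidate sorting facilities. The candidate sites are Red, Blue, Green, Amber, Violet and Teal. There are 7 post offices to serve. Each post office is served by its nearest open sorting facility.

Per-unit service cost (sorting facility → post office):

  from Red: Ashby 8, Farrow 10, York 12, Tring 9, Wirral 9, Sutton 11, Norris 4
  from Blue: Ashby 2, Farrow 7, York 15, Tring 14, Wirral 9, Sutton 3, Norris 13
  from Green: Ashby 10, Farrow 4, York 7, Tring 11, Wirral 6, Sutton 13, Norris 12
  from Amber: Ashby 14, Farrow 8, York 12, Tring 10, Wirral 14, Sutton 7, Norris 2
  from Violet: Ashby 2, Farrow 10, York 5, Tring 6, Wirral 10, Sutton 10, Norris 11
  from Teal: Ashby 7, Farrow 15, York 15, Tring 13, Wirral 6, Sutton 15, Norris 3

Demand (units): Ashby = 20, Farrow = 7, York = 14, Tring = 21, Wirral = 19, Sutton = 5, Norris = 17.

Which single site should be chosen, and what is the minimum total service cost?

Choose Violet only; total service cost 733.

With exactly 1 open, each post office uses its cheapest among the chosen.
{Violet}: Ashby→Violet 2·20=40, Farrow→Violet 10·7=70, York→Violet 5·14=70, Tring→Violet 6·21=126, Wirral→Violet 10·19=190, Sutton→Violet 10·5=50, Norris→Violet 11·17=187. Service cost 733.
{Red}: service cost 881
{Green}: service cost 940
Among all 6 size-1 choices, {Violet} is lowest.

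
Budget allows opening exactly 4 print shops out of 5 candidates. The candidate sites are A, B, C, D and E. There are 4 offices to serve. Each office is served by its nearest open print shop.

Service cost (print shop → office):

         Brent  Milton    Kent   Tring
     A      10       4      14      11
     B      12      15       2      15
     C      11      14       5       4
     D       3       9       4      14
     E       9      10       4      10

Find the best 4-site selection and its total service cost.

With exactly 4 open, each office uses its cheapest among the chosen.
{A, B, C, D}: Brent→D 3, Milton→A 4, Kent→B 2, Tring→C 4. Service cost 13.
{A, C, D, E}: service cost 15
{B, C, D, E}: service cost 18
Among all 5 size-4 choices, {A, B, C, D} is lowest.

Choose A, B, C and D; total service cost 13.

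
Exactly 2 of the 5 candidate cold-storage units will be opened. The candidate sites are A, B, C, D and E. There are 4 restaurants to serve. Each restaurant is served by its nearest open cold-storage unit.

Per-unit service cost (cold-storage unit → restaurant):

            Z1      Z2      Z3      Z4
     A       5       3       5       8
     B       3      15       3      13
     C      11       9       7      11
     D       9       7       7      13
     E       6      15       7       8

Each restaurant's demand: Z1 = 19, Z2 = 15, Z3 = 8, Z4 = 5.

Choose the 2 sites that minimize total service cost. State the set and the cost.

Choose A and B; total service cost 166.

With exactly 2 open, each restaurant uses its cheapest among the chosen.
{A, B}: Z1→B 3·19=57, Z2→A 3·15=45, Z3→B 3·8=24, Z4→A 8·5=40. Service cost 166.
{A, C}: service cost 220
{A, D}: service cost 220
Among all 10 size-2 choices, {A, B} is lowest.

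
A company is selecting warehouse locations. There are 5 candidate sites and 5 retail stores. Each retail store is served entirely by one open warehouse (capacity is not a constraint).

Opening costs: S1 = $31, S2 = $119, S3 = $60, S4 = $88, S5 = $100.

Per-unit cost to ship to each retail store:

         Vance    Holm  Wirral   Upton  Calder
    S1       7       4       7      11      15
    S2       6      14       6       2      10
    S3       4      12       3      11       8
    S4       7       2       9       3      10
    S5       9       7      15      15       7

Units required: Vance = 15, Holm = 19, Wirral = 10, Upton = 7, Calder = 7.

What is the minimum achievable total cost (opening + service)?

Minimum total cost: 353

For any fixed open set, each retail store goes to its cheapest open site; total = fixed + service.
{S3, S4}: Vance→S3 4·15=60, Holm→S4 2·19=38, Wirral→S3 3·10=30, Upton→S4 3·7=21, Calder→S3 8·7=56. Service 205; fixed 148; total 353.
{S1, S3, S4}: service 205 + fixed 179 = 384
{S1, S3}: Vance→S3 4·15=60, Holm→S1 4·19=76, Wirral→S3 3·10=30, Upton→S1 11·7=77, Calder→S3 8·7=56. Service 299; fixed 91; total 390.
{S1, S2, S3, S4, S5}: service 191 + fixed 398 = 589
No other subset beats 353.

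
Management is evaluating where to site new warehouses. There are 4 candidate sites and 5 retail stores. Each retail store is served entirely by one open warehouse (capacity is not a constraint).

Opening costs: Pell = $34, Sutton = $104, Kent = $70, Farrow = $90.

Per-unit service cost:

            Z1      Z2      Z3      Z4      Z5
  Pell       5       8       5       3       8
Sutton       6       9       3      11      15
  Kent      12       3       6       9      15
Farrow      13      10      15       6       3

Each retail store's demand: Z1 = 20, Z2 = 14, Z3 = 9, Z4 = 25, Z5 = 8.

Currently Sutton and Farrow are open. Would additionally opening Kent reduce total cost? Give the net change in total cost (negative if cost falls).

Yes — net change −14 (cost falls by 14).

Current service cost with {Sutton, Farrow}: 447.
Adding Kent: each retail store re-picks its cheapest; new service cost 363, saving 84.
Extra fixed cost: 70. Net change = 70 − 84 = -14.
(Totals: 641 → 627.)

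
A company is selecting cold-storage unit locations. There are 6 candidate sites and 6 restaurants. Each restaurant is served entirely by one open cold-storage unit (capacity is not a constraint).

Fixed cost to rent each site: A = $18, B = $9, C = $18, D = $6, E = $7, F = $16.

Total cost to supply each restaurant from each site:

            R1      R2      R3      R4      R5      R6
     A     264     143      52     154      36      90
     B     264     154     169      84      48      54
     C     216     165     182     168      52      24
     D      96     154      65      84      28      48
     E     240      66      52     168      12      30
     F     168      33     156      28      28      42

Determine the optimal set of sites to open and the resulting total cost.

For any fixed open set, each restaurant goes to its cheapest open site; total = fixed + service.
{D, E, F}: R1→D 96, R2→F 33, R3→E 52, R4→F 28, R5→E 12, R6→E 30. Service 251; fixed 29; total 280.
{B, D, E, F}: service 251 + fixed 38 = 289
{C, D, E, F}: R1→D 96, R2→F 33, R3→E 52, R4→F 28, R5→E 12, R6→C 24. Service 245; fixed 47; total 292.
{A, B, C, D, E, F}: service 245 + fixed 74 = 319
No other subset beats 280.

Open D, E and F; minimum total cost 280.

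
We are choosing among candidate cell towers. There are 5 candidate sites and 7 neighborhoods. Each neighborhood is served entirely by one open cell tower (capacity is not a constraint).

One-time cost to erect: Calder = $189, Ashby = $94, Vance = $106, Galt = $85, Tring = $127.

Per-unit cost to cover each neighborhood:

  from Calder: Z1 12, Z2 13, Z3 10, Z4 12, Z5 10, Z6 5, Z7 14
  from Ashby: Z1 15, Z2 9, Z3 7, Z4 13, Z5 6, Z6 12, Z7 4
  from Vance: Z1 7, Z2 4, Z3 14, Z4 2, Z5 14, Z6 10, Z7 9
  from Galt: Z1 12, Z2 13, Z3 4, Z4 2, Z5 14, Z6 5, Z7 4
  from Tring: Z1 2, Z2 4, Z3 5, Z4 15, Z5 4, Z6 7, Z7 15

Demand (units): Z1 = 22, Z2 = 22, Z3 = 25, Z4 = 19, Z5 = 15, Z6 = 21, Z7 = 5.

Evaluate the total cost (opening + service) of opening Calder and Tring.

Each neighborhood is assigned to its cheapest site among the open ones.
{Calder, Tring}: Z1→Tring 2·22=44, Z2→Tring 4·22=88, Z3→Tring 5·25=125, Z4→Calder 12·19=228, Z5→Tring 4·15=60, Z6→Calder 5·21=105, Z7→Calder 14·5=70. Service 720; fixed 316; total 1036.

Total cost: 1036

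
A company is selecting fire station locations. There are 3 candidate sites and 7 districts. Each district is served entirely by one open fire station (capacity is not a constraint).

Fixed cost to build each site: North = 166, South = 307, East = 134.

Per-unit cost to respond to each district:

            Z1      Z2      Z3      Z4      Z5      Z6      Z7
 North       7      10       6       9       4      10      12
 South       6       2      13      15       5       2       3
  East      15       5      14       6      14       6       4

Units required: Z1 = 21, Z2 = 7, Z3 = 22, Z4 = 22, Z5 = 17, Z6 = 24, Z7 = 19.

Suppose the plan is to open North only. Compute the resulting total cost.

Total cost: 1249

Each district is assigned to its cheapest site among the open ones.
{North}: Z1→North 7·21=147, Z2→North 10·7=70, Z3→North 6·22=132, Z4→North 9·22=198, Z5→North 4·17=68, Z6→North 10·24=240, Z7→North 12·19=228. Service 1083; fixed 166; total 1249.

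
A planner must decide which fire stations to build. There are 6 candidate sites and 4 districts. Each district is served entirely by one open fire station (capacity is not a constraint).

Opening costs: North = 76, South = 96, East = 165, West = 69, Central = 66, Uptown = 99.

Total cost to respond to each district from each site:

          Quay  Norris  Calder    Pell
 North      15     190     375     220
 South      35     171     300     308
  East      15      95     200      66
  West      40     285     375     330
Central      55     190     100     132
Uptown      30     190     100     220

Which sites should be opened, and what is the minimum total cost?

Open East and Central; minimum total cost 507.

For any fixed open set, each district goes to its cheapest open site; total = fixed + service.
{East, Central}: Quay→East 15, Norris→East 95, Calder→Central 100, Pell→East 66. Service 276; fixed 231; total 507.
{East, Uptown}: service 276 + fixed 264 = 540
{East}: service 376 + fixed 165 = 541
{North, South, East, West, Central, Uptown}: Quay→North 15, Norris→East 95, Calder→Central 100, Pell→East 66. Service 276; fixed 571; total 847.
No other subset beats 507.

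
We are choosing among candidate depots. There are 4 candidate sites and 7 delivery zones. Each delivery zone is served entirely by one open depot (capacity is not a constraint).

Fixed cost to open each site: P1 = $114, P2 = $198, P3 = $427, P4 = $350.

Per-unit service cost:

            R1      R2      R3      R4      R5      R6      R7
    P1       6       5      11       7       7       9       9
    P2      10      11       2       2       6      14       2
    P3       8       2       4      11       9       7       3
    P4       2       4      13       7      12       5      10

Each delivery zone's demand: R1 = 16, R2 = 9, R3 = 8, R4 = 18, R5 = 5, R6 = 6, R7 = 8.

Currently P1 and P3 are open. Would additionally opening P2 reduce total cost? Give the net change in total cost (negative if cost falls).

No — net change +79 (cost rises by 79).

Current service cost with {P1, P3}: 373.
Adding P2: each delivery zone re-picks its cheapest; new service cost 254, saving 119.
Extra fixed cost: 198. Net change = 198 − 119 = 79.
(Totals: 914 → 993.)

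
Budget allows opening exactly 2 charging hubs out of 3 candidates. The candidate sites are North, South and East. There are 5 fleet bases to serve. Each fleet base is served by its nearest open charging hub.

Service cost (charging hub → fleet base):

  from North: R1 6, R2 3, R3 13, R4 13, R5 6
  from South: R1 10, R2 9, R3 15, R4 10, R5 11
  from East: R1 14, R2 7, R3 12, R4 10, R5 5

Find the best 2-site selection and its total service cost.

Choose North and East; total service cost 36.

With exactly 2 open, each fleet base uses its cheapest among the chosen.
{North, East}: R1→North 6, R2→North 3, R3→East 12, R4→East 10, R5→East 5. Service cost 36.
{North, South}: service cost 38
{South, East}: service cost 44
Among all 3 size-2 choices, {North, East} is lowest.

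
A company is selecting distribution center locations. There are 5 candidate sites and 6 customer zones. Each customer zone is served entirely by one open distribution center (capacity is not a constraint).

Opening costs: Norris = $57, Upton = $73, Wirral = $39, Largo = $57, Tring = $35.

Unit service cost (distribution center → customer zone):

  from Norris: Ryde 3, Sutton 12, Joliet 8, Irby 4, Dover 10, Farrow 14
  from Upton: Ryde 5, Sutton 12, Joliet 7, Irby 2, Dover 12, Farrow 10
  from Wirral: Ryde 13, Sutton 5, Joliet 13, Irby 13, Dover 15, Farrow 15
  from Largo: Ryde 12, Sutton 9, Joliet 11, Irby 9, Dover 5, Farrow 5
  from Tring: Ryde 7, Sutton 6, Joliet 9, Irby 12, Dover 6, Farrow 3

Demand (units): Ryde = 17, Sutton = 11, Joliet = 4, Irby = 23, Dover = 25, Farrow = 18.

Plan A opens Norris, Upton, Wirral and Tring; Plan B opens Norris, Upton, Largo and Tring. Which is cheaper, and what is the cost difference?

Plan A: {Norris, Upton, Wirral, Tring}: Ryde→Norris 3·17=51, Sutton→Wirral 5·11=55, Joliet→Upton 7·4=28, Irby→Upton 2·23=46, Dover→Tring 6·25=150, Farrow→Tring 3·18=54. Service 384; fixed 204; total 588.
Plan B: {Norris, Upton, Largo, Tring}: Ryde→Norris 3·17=51, Sutton→Tring 6·11=66, Joliet→Upton 7·4=28, Irby→Upton 2·23=46, Dover→Largo 5·25=125, Farrow→Tring 3·18=54. Service 370; fixed 222; total 592.
Difference: |588 − 592| = 4.

Plan A is cheaper by 4.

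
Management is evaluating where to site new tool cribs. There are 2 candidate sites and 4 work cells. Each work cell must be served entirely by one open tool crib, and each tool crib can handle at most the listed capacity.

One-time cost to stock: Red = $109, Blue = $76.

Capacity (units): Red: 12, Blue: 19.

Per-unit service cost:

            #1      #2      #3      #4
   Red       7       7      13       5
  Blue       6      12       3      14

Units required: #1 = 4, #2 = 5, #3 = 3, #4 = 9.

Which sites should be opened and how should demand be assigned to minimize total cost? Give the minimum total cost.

Open {Red, Blue}: #1→Blue 6·4=24, #2→Blue 12·5=60, #3→Blue 3·3=9, #4→Red 5·9=45.
Loads: Red carries 9/12, Blue carries 12/19. Service 138; fixed 185; total 323.
Next best feasible plan costs 353.

Minimum total cost: 323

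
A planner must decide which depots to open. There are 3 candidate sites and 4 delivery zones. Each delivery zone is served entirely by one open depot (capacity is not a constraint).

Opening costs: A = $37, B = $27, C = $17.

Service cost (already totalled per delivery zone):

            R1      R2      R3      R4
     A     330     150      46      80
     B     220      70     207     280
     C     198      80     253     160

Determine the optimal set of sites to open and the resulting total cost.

Open A and C; minimum total cost 458.

For any fixed open set, each delivery zone goes to its cheapest open site; total = fixed + service.
{A, C}: R1→C 198, R2→C 80, R3→A 46, R4→A 80. Service 404; fixed 54; total 458.
{A, B, C}: R1→C 198, R2→B 70, R3→A 46, R4→A 80. Service 394; fixed 81; total 475.
{A, B}: service 416 + fixed 64 = 480
{C}: R1→C 198, R2→C 80, R3→C 253, R4→C 160. Service 691; fixed 17; total 708.
No other subset beats 458.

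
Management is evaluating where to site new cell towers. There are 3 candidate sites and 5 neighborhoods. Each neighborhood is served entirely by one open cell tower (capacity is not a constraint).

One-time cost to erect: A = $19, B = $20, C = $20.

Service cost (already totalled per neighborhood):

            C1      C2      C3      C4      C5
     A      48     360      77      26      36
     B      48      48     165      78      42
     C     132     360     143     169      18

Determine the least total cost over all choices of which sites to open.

Minimum total cost: 274

For any fixed open set, each neighborhood goes to its cheapest open site; total = fixed + service.
{A, B}: C1→A 48, C2→B 48, C3→A 77, C4→A 26, C5→A 36. Service 235; fixed 39; total 274.
{A, B, C}: service 217 + fixed 59 = 276
{B, C}: C1→B 48, C2→B 48, C3→C 143, C4→B 78, C5→C 18. Service 335; fixed 40; total 375.
{A}: service 547 + fixed 19 = 566
No other subset beats 274.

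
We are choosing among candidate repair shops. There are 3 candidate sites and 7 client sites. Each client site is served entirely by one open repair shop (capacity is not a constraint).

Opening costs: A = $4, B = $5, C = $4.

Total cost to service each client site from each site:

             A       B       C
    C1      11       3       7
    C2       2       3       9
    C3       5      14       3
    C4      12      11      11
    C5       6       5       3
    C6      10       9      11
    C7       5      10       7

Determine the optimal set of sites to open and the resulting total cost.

For any fixed open set, each client site goes to its cheapest open site; total = fixed + service.
{B, C}: C1→B 3, C2→B 3, C3→C 3, C4→B 11, C5→C 3, C6→B 9, C7→C 7. Service 39; fixed 9; total 48.
{A, B}: C1→B 3, C2→A 2, C3→A 5, C4→B 11, C5→B 5, C6→B 9, C7→A 5. Service 40; fixed 9; total 49.
{A, B, C}: service 36 + fixed 13 = 49
{A}: service 51 + fixed 4 = 55
No other subset beats 48.

Open B and C; minimum total cost 48.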